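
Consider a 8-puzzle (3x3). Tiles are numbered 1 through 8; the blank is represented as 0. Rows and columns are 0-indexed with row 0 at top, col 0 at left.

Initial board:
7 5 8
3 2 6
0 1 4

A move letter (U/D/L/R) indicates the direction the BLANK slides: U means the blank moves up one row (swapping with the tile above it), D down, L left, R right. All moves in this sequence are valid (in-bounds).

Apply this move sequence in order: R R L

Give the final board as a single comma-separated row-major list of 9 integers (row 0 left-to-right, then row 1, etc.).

Answer: 7, 5, 8, 3, 2, 6, 1, 0, 4

Derivation:
After move 1 (R):
7 5 8
3 2 6
1 0 4

After move 2 (R):
7 5 8
3 2 6
1 4 0

After move 3 (L):
7 5 8
3 2 6
1 0 4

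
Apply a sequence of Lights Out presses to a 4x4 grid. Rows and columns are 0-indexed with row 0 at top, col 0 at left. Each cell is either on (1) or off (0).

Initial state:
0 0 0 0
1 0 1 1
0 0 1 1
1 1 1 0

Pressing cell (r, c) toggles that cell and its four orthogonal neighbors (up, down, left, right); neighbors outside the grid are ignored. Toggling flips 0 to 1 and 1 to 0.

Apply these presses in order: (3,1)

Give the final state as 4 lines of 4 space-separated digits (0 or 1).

Answer: 0 0 0 0
1 0 1 1
0 1 1 1
0 0 0 0

Derivation:
After press 1 at (3,1):
0 0 0 0
1 0 1 1
0 1 1 1
0 0 0 0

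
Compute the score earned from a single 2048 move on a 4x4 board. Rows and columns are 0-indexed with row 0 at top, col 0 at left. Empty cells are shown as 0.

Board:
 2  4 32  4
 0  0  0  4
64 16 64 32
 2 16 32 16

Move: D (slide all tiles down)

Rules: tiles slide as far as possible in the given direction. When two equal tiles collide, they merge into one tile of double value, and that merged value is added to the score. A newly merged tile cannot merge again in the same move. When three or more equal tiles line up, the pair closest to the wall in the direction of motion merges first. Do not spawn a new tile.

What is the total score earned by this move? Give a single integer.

Slide down:
col 0: [2, 0, 64, 2] -> [0, 2, 64, 2]  score +0 (running 0)
col 1: [4, 0, 16, 16] -> [0, 0, 4, 32]  score +32 (running 32)
col 2: [32, 0, 64, 32] -> [0, 32, 64, 32]  score +0 (running 32)
col 3: [4, 4, 32, 16] -> [0, 8, 32, 16]  score +8 (running 40)
Board after move:
 0  0  0  0
 2  0 32  8
64  4 64 32
 2 32 32 16

Answer: 40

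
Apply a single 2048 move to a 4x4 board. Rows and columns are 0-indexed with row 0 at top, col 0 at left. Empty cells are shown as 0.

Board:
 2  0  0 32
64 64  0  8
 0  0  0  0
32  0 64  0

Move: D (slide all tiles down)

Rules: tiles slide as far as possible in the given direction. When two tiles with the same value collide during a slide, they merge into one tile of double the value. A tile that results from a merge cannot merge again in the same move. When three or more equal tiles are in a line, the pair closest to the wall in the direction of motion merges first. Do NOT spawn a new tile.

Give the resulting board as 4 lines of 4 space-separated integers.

Slide down:
col 0: [2, 64, 0, 32] -> [0, 2, 64, 32]
col 1: [0, 64, 0, 0] -> [0, 0, 0, 64]
col 2: [0, 0, 0, 64] -> [0, 0, 0, 64]
col 3: [32, 8, 0, 0] -> [0, 0, 32, 8]

Answer:  0  0  0  0
 2  0  0  0
64  0  0 32
32 64 64  8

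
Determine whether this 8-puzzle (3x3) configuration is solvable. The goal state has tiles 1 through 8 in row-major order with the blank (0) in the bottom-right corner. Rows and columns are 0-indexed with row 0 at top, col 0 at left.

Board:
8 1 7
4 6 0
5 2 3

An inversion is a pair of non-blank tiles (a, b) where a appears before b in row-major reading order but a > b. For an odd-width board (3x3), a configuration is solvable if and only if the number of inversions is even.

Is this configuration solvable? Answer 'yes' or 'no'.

Answer: no

Derivation:
Inversions (pairs i<j in row-major order where tile[i] > tile[j] > 0): 19
19 is odd, so the puzzle is not solvable.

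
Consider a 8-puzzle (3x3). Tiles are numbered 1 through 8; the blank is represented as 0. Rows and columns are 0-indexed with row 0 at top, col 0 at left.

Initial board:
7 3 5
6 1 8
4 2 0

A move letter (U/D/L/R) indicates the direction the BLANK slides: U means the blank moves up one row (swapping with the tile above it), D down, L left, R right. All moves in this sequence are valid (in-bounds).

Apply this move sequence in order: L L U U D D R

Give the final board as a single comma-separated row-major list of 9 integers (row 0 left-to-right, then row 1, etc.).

Answer: 7, 3, 5, 6, 1, 8, 4, 0, 2

Derivation:
After move 1 (L):
7 3 5
6 1 8
4 0 2

After move 2 (L):
7 3 5
6 1 8
0 4 2

After move 3 (U):
7 3 5
0 1 8
6 4 2

After move 4 (U):
0 3 5
7 1 8
6 4 2

After move 5 (D):
7 3 5
0 1 8
6 4 2

After move 6 (D):
7 3 5
6 1 8
0 4 2

After move 7 (R):
7 3 5
6 1 8
4 0 2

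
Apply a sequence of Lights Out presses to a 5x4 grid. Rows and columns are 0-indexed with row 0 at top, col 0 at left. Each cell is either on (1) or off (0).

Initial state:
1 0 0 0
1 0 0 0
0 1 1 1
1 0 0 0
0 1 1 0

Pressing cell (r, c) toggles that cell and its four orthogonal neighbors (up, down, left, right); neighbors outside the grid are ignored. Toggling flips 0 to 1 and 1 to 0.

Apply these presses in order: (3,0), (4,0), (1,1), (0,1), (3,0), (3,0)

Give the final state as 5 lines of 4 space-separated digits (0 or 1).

After press 1 at (3,0):
1 0 0 0
1 0 0 0
1 1 1 1
0 1 0 0
1 1 1 0

After press 2 at (4,0):
1 0 0 0
1 0 0 0
1 1 1 1
1 1 0 0
0 0 1 0

After press 3 at (1,1):
1 1 0 0
0 1 1 0
1 0 1 1
1 1 0 0
0 0 1 0

After press 4 at (0,1):
0 0 1 0
0 0 1 0
1 0 1 1
1 1 0 0
0 0 1 0

After press 5 at (3,0):
0 0 1 0
0 0 1 0
0 0 1 1
0 0 0 0
1 0 1 0

After press 6 at (3,0):
0 0 1 0
0 0 1 0
1 0 1 1
1 1 0 0
0 0 1 0

Answer: 0 0 1 0
0 0 1 0
1 0 1 1
1 1 0 0
0 0 1 0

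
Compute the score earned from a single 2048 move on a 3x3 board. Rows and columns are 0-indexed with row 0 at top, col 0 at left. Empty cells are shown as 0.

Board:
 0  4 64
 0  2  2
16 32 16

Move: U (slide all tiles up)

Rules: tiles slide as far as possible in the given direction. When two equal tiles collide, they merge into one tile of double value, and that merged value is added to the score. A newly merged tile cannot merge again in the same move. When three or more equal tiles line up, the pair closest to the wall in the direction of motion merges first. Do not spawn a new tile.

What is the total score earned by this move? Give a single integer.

Answer: 0

Derivation:
Slide up:
col 0: [0, 0, 16] -> [16, 0, 0]  score +0 (running 0)
col 1: [4, 2, 32] -> [4, 2, 32]  score +0 (running 0)
col 2: [64, 2, 16] -> [64, 2, 16]  score +0 (running 0)
Board after move:
16  4 64
 0  2  2
 0 32 16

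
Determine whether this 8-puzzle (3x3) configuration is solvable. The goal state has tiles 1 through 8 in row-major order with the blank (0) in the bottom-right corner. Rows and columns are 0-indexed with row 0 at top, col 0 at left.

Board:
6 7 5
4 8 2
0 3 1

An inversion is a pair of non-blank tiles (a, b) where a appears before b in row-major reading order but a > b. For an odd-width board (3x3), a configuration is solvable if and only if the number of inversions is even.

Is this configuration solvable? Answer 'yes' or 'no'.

Answer: yes

Derivation:
Inversions (pairs i<j in row-major order where tile[i] > tile[j] > 0): 22
22 is even, so the puzzle is solvable.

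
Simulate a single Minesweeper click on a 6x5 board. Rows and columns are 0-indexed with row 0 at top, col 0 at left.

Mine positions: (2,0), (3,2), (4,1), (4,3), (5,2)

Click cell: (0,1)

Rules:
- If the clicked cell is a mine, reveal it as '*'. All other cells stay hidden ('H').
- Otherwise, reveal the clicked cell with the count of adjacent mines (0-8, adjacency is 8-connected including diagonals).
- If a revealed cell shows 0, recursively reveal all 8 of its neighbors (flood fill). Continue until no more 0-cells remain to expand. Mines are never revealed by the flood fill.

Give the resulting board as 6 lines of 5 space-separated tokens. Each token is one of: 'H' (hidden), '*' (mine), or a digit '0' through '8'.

0 0 0 0 0
1 1 0 0 0
H 2 1 1 0
H H H 2 1
H H H H H
H H H H H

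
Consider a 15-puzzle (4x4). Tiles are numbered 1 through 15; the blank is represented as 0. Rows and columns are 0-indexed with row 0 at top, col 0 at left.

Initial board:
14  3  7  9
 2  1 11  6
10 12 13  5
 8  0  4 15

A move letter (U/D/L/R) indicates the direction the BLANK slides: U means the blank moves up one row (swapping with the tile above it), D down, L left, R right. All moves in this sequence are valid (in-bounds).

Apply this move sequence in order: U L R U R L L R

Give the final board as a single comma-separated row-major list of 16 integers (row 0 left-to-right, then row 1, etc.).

After move 1 (U):
14  3  7  9
 2  1 11  6
10  0 13  5
 8 12  4 15

After move 2 (L):
14  3  7  9
 2  1 11  6
 0 10 13  5
 8 12  4 15

After move 3 (R):
14  3  7  9
 2  1 11  6
10  0 13  5
 8 12  4 15

After move 4 (U):
14  3  7  9
 2  0 11  6
10  1 13  5
 8 12  4 15

After move 5 (R):
14  3  7  9
 2 11  0  6
10  1 13  5
 8 12  4 15

After move 6 (L):
14  3  7  9
 2  0 11  6
10  1 13  5
 8 12  4 15

After move 7 (L):
14  3  7  9
 0  2 11  6
10  1 13  5
 8 12  4 15

After move 8 (R):
14  3  7  9
 2  0 11  6
10  1 13  5
 8 12  4 15

Answer: 14, 3, 7, 9, 2, 0, 11, 6, 10, 1, 13, 5, 8, 12, 4, 15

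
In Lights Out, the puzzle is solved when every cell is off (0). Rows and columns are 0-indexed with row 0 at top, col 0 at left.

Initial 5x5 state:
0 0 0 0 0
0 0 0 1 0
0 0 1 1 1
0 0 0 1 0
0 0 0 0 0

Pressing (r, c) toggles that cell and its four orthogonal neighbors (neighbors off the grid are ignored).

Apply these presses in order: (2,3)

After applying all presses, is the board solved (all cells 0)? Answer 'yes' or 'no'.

Answer: yes

Derivation:
After press 1 at (2,3):
0 0 0 0 0
0 0 0 0 0
0 0 0 0 0
0 0 0 0 0
0 0 0 0 0

Lights still on: 0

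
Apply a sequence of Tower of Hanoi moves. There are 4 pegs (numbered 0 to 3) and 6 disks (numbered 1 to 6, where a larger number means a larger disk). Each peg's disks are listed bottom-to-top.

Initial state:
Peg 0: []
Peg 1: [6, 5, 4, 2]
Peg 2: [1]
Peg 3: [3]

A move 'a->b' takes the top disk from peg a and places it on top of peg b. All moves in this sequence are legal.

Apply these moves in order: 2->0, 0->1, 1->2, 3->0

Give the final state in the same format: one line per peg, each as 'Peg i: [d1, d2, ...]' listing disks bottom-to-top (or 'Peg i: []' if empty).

Answer: Peg 0: [3]
Peg 1: [6, 5, 4, 2]
Peg 2: [1]
Peg 3: []

Derivation:
After move 1 (2->0):
Peg 0: [1]
Peg 1: [6, 5, 4, 2]
Peg 2: []
Peg 3: [3]

After move 2 (0->1):
Peg 0: []
Peg 1: [6, 5, 4, 2, 1]
Peg 2: []
Peg 3: [3]

After move 3 (1->2):
Peg 0: []
Peg 1: [6, 5, 4, 2]
Peg 2: [1]
Peg 3: [3]

After move 4 (3->0):
Peg 0: [3]
Peg 1: [6, 5, 4, 2]
Peg 2: [1]
Peg 3: []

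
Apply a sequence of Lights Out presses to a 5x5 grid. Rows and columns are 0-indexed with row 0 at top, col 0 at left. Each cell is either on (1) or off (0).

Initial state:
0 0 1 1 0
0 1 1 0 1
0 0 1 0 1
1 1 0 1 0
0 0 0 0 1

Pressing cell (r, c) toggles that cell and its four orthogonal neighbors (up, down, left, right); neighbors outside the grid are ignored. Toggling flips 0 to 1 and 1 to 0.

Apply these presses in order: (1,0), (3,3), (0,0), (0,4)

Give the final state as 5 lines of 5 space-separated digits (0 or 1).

Answer: 0 1 1 0 1
0 0 1 0 0
1 0 1 1 1
1 1 1 0 1
0 0 0 1 1

Derivation:
After press 1 at (1,0):
1 0 1 1 0
1 0 1 0 1
1 0 1 0 1
1 1 0 1 0
0 0 0 0 1

After press 2 at (3,3):
1 0 1 1 0
1 0 1 0 1
1 0 1 1 1
1 1 1 0 1
0 0 0 1 1

After press 3 at (0,0):
0 1 1 1 0
0 0 1 0 1
1 0 1 1 1
1 1 1 0 1
0 0 0 1 1

After press 4 at (0,4):
0 1 1 0 1
0 0 1 0 0
1 0 1 1 1
1 1 1 0 1
0 0 0 1 1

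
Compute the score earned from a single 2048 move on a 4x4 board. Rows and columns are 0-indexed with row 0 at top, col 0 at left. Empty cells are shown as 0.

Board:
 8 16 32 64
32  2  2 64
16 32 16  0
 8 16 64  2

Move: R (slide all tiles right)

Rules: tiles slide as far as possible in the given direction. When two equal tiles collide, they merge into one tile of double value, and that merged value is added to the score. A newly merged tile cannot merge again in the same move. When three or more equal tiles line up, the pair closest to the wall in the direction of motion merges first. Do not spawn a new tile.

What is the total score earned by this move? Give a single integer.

Slide right:
row 0: [8, 16, 32, 64] -> [8, 16, 32, 64]  score +0 (running 0)
row 1: [32, 2, 2, 64] -> [0, 32, 4, 64]  score +4 (running 4)
row 2: [16, 32, 16, 0] -> [0, 16, 32, 16]  score +0 (running 4)
row 3: [8, 16, 64, 2] -> [8, 16, 64, 2]  score +0 (running 4)
Board after move:
 8 16 32 64
 0 32  4 64
 0 16 32 16
 8 16 64  2

Answer: 4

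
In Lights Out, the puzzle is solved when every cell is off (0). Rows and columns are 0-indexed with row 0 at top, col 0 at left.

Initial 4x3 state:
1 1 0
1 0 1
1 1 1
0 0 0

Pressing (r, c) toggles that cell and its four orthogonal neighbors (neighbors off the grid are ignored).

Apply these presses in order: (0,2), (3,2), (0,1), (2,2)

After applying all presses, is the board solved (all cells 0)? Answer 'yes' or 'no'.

After press 1 at (0,2):
1 0 1
1 0 0
1 1 1
0 0 0

After press 2 at (3,2):
1 0 1
1 0 0
1 1 0
0 1 1

After press 3 at (0,1):
0 1 0
1 1 0
1 1 0
0 1 1

After press 4 at (2,2):
0 1 0
1 1 1
1 0 1
0 1 0

Lights still on: 7

Answer: no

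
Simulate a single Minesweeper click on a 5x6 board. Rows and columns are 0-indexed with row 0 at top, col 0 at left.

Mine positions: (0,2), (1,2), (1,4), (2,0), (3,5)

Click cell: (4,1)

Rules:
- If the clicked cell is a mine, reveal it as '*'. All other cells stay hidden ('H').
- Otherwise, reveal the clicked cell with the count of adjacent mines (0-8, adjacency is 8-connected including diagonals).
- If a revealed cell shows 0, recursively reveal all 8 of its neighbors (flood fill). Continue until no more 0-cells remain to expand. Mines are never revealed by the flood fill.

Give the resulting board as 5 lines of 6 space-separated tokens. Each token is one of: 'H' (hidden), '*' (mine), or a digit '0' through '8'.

H H H H H H
H H H H H H
H 2 1 2 2 H
1 1 0 0 1 H
0 0 0 0 1 H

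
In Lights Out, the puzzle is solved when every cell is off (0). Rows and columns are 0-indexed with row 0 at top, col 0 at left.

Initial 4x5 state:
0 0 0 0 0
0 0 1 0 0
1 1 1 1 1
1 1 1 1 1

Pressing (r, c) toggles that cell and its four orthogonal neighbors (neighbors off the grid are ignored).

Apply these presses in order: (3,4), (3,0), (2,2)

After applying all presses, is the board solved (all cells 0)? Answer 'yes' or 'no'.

Answer: yes

Derivation:
After press 1 at (3,4):
0 0 0 0 0
0 0 1 0 0
1 1 1 1 0
1 1 1 0 0

After press 2 at (3,0):
0 0 0 0 0
0 0 1 0 0
0 1 1 1 0
0 0 1 0 0

After press 3 at (2,2):
0 0 0 0 0
0 0 0 0 0
0 0 0 0 0
0 0 0 0 0

Lights still on: 0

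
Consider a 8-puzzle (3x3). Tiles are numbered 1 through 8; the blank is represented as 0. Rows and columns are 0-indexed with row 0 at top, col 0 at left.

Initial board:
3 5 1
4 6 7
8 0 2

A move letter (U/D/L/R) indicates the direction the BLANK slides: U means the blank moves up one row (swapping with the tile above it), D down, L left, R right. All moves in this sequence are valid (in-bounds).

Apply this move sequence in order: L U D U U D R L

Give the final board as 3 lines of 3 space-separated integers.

After move 1 (L):
3 5 1
4 6 7
0 8 2

After move 2 (U):
3 5 1
0 6 7
4 8 2

After move 3 (D):
3 5 1
4 6 7
0 8 2

After move 4 (U):
3 5 1
0 6 7
4 8 2

After move 5 (U):
0 5 1
3 6 7
4 8 2

After move 6 (D):
3 5 1
0 6 7
4 8 2

After move 7 (R):
3 5 1
6 0 7
4 8 2

After move 8 (L):
3 5 1
0 6 7
4 8 2

Answer: 3 5 1
0 6 7
4 8 2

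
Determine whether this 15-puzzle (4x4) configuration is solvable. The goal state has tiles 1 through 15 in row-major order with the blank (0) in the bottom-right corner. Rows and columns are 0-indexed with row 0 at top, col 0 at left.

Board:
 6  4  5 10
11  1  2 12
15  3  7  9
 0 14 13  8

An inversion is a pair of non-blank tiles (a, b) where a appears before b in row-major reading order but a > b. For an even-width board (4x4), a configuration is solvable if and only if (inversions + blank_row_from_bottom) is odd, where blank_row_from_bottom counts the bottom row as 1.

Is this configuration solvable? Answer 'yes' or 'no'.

Inversions: 37
Blank is in row 3 (0-indexed from top), which is row 1 counting from the bottom (bottom = 1).
37 + 1 = 38, which is even, so the puzzle is not solvable.

Answer: no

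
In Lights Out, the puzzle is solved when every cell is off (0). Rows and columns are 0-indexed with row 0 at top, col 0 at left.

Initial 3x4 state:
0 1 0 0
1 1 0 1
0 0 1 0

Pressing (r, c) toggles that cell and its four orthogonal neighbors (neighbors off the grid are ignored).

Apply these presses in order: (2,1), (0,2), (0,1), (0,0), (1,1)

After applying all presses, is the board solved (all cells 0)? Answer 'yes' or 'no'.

After press 1 at (2,1):
0 1 0 0
1 0 0 1
1 1 0 0

After press 2 at (0,2):
0 0 1 1
1 0 1 1
1 1 0 0

After press 3 at (0,1):
1 1 0 1
1 1 1 1
1 1 0 0

After press 4 at (0,0):
0 0 0 1
0 1 1 1
1 1 0 0

After press 5 at (1,1):
0 1 0 1
1 0 0 1
1 0 0 0

Lights still on: 5

Answer: no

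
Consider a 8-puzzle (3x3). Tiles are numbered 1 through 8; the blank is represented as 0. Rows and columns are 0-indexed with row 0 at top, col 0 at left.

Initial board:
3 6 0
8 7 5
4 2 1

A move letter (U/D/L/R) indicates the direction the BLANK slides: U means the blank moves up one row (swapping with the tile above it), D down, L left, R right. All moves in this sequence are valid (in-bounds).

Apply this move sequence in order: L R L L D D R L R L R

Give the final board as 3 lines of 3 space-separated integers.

Answer: 8 3 6
4 7 5
2 0 1

Derivation:
After move 1 (L):
3 0 6
8 7 5
4 2 1

After move 2 (R):
3 6 0
8 7 5
4 2 1

After move 3 (L):
3 0 6
8 7 5
4 2 1

After move 4 (L):
0 3 6
8 7 5
4 2 1

After move 5 (D):
8 3 6
0 7 5
4 2 1

After move 6 (D):
8 3 6
4 7 5
0 2 1

After move 7 (R):
8 3 6
4 7 5
2 0 1

After move 8 (L):
8 3 6
4 7 5
0 2 1

After move 9 (R):
8 3 6
4 7 5
2 0 1

After move 10 (L):
8 3 6
4 7 5
0 2 1

After move 11 (R):
8 3 6
4 7 5
2 0 1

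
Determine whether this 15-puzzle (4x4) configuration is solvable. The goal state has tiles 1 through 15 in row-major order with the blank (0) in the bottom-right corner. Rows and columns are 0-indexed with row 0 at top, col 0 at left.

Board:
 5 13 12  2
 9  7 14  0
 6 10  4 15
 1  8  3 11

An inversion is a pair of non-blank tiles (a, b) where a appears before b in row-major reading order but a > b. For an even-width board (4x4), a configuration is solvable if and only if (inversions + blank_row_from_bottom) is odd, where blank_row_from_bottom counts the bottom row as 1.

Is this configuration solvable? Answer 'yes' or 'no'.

Inversions: 57
Blank is in row 1 (0-indexed from top), which is row 3 counting from the bottom (bottom = 1).
57 + 3 = 60, which is even, so the puzzle is not solvable.

Answer: no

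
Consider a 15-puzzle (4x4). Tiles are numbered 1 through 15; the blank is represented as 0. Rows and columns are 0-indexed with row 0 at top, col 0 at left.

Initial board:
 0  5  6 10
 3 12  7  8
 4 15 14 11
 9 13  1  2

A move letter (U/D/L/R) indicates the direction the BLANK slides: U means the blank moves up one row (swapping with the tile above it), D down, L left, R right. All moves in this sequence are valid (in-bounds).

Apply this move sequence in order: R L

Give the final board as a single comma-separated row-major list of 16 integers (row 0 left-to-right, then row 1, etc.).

After move 1 (R):
 5  0  6 10
 3 12  7  8
 4 15 14 11
 9 13  1  2

After move 2 (L):
 0  5  6 10
 3 12  7  8
 4 15 14 11
 9 13  1  2

Answer: 0, 5, 6, 10, 3, 12, 7, 8, 4, 15, 14, 11, 9, 13, 1, 2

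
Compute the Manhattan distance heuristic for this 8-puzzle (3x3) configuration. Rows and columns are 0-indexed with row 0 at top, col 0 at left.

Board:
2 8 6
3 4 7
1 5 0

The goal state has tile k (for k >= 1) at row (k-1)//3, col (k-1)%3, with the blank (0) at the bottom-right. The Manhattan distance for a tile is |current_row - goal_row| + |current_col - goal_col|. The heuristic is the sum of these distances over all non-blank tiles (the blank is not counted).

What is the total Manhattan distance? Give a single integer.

Answer: 14

Derivation:
Tile 2: at (0,0), goal (0,1), distance |0-0|+|0-1| = 1
Tile 8: at (0,1), goal (2,1), distance |0-2|+|1-1| = 2
Tile 6: at (0,2), goal (1,2), distance |0-1|+|2-2| = 1
Tile 3: at (1,0), goal (0,2), distance |1-0|+|0-2| = 3
Tile 4: at (1,1), goal (1,0), distance |1-1|+|1-0| = 1
Tile 7: at (1,2), goal (2,0), distance |1-2|+|2-0| = 3
Tile 1: at (2,0), goal (0,0), distance |2-0|+|0-0| = 2
Tile 5: at (2,1), goal (1,1), distance |2-1|+|1-1| = 1
Sum: 1 + 2 + 1 + 3 + 1 + 3 + 2 + 1 = 14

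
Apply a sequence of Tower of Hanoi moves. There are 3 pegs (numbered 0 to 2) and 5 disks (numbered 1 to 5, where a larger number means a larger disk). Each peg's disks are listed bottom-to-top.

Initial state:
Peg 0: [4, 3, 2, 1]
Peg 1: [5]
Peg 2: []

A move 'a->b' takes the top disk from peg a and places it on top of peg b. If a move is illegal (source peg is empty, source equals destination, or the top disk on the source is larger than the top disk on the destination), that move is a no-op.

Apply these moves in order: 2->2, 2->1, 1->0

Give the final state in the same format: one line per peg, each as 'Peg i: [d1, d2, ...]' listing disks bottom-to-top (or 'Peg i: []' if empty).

After move 1 (2->2):
Peg 0: [4, 3, 2, 1]
Peg 1: [5]
Peg 2: []

After move 2 (2->1):
Peg 0: [4, 3, 2, 1]
Peg 1: [5]
Peg 2: []

After move 3 (1->0):
Peg 0: [4, 3, 2, 1]
Peg 1: [5]
Peg 2: []

Answer: Peg 0: [4, 3, 2, 1]
Peg 1: [5]
Peg 2: []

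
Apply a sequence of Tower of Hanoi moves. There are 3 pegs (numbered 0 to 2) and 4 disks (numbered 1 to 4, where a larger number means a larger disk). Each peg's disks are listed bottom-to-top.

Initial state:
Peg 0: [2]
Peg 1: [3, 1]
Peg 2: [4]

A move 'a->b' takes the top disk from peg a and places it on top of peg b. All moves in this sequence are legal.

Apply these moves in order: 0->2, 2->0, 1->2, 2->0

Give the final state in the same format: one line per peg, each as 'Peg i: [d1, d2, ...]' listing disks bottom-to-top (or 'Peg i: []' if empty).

After move 1 (0->2):
Peg 0: []
Peg 1: [3, 1]
Peg 2: [4, 2]

After move 2 (2->0):
Peg 0: [2]
Peg 1: [3, 1]
Peg 2: [4]

After move 3 (1->2):
Peg 0: [2]
Peg 1: [3]
Peg 2: [4, 1]

After move 4 (2->0):
Peg 0: [2, 1]
Peg 1: [3]
Peg 2: [4]

Answer: Peg 0: [2, 1]
Peg 1: [3]
Peg 2: [4]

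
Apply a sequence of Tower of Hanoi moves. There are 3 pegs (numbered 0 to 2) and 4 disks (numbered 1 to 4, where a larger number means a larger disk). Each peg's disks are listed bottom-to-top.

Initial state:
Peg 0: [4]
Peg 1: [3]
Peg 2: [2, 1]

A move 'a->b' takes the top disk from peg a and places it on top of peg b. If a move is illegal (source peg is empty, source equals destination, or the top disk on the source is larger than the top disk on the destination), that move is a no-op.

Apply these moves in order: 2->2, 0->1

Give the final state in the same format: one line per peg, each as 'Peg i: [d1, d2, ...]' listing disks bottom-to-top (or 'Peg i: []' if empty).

Answer: Peg 0: [4]
Peg 1: [3]
Peg 2: [2, 1]

Derivation:
After move 1 (2->2):
Peg 0: [4]
Peg 1: [3]
Peg 2: [2, 1]

After move 2 (0->1):
Peg 0: [4]
Peg 1: [3]
Peg 2: [2, 1]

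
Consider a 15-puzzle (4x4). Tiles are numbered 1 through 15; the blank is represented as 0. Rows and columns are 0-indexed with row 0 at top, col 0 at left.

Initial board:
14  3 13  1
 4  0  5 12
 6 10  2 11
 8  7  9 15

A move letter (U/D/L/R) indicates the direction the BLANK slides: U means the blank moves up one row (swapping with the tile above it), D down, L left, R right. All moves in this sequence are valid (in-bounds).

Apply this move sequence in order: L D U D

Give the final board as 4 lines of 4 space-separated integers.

Answer: 14  3 13  1
 6  4  5 12
 0 10  2 11
 8  7  9 15

Derivation:
After move 1 (L):
14  3 13  1
 0  4  5 12
 6 10  2 11
 8  7  9 15

After move 2 (D):
14  3 13  1
 6  4  5 12
 0 10  2 11
 8  7  9 15

After move 3 (U):
14  3 13  1
 0  4  5 12
 6 10  2 11
 8  7  9 15

After move 4 (D):
14  3 13  1
 6  4  5 12
 0 10  2 11
 8  7  9 15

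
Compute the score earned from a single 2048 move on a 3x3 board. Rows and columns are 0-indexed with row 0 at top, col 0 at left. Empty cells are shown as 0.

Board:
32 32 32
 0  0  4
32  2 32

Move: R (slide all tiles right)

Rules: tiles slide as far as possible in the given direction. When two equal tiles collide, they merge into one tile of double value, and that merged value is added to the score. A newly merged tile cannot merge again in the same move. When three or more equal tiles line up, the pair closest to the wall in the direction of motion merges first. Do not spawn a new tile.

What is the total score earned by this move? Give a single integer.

Slide right:
row 0: [32, 32, 32] -> [0, 32, 64]  score +64 (running 64)
row 1: [0, 0, 4] -> [0, 0, 4]  score +0 (running 64)
row 2: [32, 2, 32] -> [32, 2, 32]  score +0 (running 64)
Board after move:
 0 32 64
 0  0  4
32  2 32

Answer: 64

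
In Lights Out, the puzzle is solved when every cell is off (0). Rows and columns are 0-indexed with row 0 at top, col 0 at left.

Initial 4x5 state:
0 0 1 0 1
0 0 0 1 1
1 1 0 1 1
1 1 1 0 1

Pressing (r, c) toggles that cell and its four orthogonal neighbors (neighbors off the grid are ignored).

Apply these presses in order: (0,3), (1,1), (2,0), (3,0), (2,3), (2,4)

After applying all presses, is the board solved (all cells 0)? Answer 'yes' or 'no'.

After press 1 at (0,3):
0 0 0 1 0
0 0 0 0 1
1 1 0 1 1
1 1 1 0 1

After press 2 at (1,1):
0 1 0 1 0
1 1 1 0 1
1 0 0 1 1
1 1 1 0 1

After press 3 at (2,0):
0 1 0 1 0
0 1 1 0 1
0 1 0 1 1
0 1 1 0 1

After press 4 at (3,0):
0 1 0 1 0
0 1 1 0 1
1 1 0 1 1
1 0 1 0 1

After press 5 at (2,3):
0 1 0 1 0
0 1 1 1 1
1 1 1 0 0
1 0 1 1 1

After press 6 at (2,4):
0 1 0 1 0
0 1 1 1 0
1 1 1 1 1
1 0 1 1 0

Lights still on: 13

Answer: no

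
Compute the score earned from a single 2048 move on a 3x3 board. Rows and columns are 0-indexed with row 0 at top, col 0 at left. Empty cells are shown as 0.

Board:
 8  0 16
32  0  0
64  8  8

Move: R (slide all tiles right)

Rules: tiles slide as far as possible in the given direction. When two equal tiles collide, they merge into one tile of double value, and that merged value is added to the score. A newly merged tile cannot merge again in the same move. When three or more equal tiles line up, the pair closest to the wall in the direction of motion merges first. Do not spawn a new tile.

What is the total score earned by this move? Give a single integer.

Answer: 16

Derivation:
Slide right:
row 0: [8, 0, 16] -> [0, 8, 16]  score +0 (running 0)
row 1: [32, 0, 0] -> [0, 0, 32]  score +0 (running 0)
row 2: [64, 8, 8] -> [0, 64, 16]  score +16 (running 16)
Board after move:
 0  8 16
 0  0 32
 0 64 16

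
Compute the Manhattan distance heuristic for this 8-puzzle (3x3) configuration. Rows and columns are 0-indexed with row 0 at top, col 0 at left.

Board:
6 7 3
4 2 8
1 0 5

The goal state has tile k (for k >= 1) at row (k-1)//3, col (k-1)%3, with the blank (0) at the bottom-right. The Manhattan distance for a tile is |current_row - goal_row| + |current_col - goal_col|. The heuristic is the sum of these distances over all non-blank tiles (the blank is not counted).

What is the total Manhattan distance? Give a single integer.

Tile 6: (0,0)->(1,2) = 3
Tile 7: (0,1)->(2,0) = 3
Tile 3: (0,2)->(0,2) = 0
Tile 4: (1,0)->(1,0) = 0
Tile 2: (1,1)->(0,1) = 1
Tile 8: (1,2)->(2,1) = 2
Tile 1: (2,0)->(0,0) = 2
Tile 5: (2,2)->(1,1) = 2
Sum: 3 + 3 + 0 + 0 + 1 + 2 + 2 + 2 = 13

Answer: 13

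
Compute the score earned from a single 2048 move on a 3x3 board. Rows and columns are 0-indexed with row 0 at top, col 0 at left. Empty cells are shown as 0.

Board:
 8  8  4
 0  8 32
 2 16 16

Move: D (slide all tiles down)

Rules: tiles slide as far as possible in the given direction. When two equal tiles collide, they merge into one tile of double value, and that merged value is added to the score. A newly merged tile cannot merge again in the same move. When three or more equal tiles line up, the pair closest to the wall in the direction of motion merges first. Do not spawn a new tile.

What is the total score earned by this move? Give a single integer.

Answer: 16

Derivation:
Slide down:
col 0: [8, 0, 2] -> [0, 8, 2]  score +0 (running 0)
col 1: [8, 8, 16] -> [0, 16, 16]  score +16 (running 16)
col 2: [4, 32, 16] -> [4, 32, 16]  score +0 (running 16)
Board after move:
 0  0  4
 8 16 32
 2 16 16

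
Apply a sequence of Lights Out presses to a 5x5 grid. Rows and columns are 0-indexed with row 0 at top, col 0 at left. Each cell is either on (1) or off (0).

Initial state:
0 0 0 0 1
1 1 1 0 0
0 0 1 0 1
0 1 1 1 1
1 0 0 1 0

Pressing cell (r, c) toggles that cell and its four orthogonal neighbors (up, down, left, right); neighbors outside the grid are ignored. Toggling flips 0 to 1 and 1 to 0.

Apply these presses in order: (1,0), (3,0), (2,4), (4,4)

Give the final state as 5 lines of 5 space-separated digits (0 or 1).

Answer: 1 0 0 0 1
0 0 1 0 1
0 0 1 1 0
1 0 1 1 1
0 0 0 0 1

Derivation:
After press 1 at (1,0):
1 0 0 0 1
0 0 1 0 0
1 0 1 0 1
0 1 1 1 1
1 0 0 1 0

After press 2 at (3,0):
1 0 0 0 1
0 0 1 0 0
0 0 1 0 1
1 0 1 1 1
0 0 0 1 0

After press 3 at (2,4):
1 0 0 0 1
0 0 1 0 1
0 0 1 1 0
1 0 1 1 0
0 0 0 1 0

After press 4 at (4,4):
1 0 0 0 1
0 0 1 0 1
0 0 1 1 0
1 0 1 1 1
0 0 0 0 1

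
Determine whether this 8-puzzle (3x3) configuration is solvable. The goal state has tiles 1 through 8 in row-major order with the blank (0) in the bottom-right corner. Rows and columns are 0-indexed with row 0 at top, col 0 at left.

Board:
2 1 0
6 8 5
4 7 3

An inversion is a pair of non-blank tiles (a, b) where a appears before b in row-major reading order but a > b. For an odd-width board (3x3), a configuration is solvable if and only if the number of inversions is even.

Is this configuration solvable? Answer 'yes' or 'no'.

Inversions (pairs i<j in row-major order where tile[i] > tile[j] > 0): 12
12 is even, so the puzzle is solvable.

Answer: yes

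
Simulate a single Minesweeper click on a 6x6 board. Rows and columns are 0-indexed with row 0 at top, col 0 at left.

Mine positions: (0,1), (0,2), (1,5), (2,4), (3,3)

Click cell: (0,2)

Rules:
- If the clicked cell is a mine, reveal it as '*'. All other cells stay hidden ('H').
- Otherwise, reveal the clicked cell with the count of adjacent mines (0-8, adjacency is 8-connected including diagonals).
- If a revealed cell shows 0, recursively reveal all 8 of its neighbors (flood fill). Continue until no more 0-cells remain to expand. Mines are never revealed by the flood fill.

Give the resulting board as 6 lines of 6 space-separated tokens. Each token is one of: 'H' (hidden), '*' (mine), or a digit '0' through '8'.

H H * H H H
H H H H H H
H H H H H H
H H H H H H
H H H H H H
H H H H H H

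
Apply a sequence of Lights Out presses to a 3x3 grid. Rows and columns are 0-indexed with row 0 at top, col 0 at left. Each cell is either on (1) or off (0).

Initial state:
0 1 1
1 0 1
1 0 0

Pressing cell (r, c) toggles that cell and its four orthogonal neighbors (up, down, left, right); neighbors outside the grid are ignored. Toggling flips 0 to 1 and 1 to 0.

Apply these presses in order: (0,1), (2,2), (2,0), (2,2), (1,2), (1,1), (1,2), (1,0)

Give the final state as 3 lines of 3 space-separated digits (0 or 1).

After press 1 at (0,1):
1 0 0
1 1 1
1 0 0

After press 2 at (2,2):
1 0 0
1 1 0
1 1 1

After press 3 at (2,0):
1 0 0
0 1 0
0 0 1

After press 4 at (2,2):
1 0 0
0 1 1
0 1 0

After press 5 at (1,2):
1 0 1
0 0 0
0 1 1

After press 6 at (1,1):
1 1 1
1 1 1
0 0 1

After press 7 at (1,2):
1 1 0
1 0 0
0 0 0

After press 8 at (1,0):
0 1 0
0 1 0
1 0 0

Answer: 0 1 0
0 1 0
1 0 0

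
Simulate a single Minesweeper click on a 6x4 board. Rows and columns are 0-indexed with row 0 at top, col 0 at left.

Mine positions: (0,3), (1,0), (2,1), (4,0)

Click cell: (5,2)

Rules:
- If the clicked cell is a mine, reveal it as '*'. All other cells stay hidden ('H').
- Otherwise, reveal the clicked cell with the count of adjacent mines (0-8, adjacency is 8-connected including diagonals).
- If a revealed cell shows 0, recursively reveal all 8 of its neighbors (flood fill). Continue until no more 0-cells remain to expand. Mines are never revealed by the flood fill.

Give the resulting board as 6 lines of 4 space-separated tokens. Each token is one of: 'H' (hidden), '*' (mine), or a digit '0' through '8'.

H H H H
H H 2 1
H H 1 0
H 2 1 0
H 1 0 0
H 1 0 0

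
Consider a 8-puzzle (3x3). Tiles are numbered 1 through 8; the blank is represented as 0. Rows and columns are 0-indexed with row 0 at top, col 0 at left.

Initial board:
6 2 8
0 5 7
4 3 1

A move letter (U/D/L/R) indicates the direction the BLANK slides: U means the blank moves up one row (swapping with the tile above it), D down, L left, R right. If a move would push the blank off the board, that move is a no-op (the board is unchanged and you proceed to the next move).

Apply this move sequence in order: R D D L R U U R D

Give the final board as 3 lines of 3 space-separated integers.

Answer: 6 8 7
5 2 0
4 3 1

Derivation:
After move 1 (R):
6 2 8
5 0 7
4 3 1

After move 2 (D):
6 2 8
5 3 7
4 0 1

After move 3 (D):
6 2 8
5 3 7
4 0 1

After move 4 (L):
6 2 8
5 3 7
0 4 1

After move 5 (R):
6 2 8
5 3 7
4 0 1

After move 6 (U):
6 2 8
5 0 7
4 3 1

After move 7 (U):
6 0 8
5 2 7
4 3 1

After move 8 (R):
6 8 0
5 2 7
4 3 1

After move 9 (D):
6 8 7
5 2 0
4 3 1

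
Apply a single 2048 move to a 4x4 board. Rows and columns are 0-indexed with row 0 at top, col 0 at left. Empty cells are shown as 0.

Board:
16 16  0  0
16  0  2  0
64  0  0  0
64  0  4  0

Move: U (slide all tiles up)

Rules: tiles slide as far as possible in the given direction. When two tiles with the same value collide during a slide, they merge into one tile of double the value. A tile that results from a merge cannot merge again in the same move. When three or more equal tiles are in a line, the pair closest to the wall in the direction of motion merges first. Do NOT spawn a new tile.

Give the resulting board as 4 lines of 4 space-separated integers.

Slide up:
col 0: [16, 16, 64, 64] -> [32, 128, 0, 0]
col 1: [16, 0, 0, 0] -> [16, 0, 0, 0]
col 2: [0, 2, 0, 4] -> [2, 4, 0, 0]
col 3: [0, 0, 0, 0] -> [0, 0, 0, 0]

Answer:  32  16   2   0
128   0   4   0
  0   0   0   0
  0   0   0   0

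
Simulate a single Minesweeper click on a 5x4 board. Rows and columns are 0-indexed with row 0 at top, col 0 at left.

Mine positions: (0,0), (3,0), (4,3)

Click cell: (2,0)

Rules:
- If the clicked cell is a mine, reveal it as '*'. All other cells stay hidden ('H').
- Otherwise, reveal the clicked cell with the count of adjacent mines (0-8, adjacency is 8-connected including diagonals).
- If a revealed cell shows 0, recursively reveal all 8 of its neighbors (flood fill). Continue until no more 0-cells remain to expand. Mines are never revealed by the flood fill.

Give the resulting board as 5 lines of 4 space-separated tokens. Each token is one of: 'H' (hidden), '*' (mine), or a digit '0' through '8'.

H H H H
H H H H
1 H H H
H H H H
H H H H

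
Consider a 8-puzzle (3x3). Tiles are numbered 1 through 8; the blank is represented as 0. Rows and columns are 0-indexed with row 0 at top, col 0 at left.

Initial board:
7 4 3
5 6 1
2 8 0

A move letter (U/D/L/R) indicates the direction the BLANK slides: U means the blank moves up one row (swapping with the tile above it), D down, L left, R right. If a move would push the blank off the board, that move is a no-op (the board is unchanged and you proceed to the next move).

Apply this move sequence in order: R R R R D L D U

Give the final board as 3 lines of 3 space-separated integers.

After move 1 (R):
7 4 3
5 6 1
2 8 0

After move 2 (R):
7 4 3
5 6 1
2 8 0

After move 3 (R):
7 4 3
5 6 1
2 8 0

After move 4 (R):
7 4 3
5 6 1
2 8 0

After move 5 (D):
7 4 3
5 6 1
2 8 0

After move 6 (L):
7 4 3
5 6 1
2 0 8

After move 7 (D):
7 4 3
5 6 1
2 0 8

After move 8 (U):
7 4 3
5 0 1
2 6 8

Answer: 7 4 3
5 0 1
2 6 8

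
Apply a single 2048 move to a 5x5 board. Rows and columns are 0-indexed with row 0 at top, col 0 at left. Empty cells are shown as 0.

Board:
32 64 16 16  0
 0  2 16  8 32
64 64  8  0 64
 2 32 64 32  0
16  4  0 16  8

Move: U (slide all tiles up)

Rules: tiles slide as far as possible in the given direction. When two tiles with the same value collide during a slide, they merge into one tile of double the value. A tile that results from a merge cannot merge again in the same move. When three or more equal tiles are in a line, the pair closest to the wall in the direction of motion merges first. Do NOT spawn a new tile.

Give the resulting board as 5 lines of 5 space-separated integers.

Slide up:
col 0: [32, 0, 64, 2, 16] -> [32, 64, 2, 16, 0]
col 1: [64, 2, 64, 32, 4] -> [64, 2, 64, 32, 4]
col 2: [16, 16, 8, 64, 0] -> [32, 8, 64, 0, 0]
col 3: [16, 8, 0, 32, 16] -> [16, 8, 32, 16, 0]
col 4: [0, 32, 64, 0, 8] -> [32, 64, 8, 0, 0]

Answer: 32 64 32 16 32
64  2  8  8 64
 2 64 64 32  8
16 32  0 16  0
 0  4  0  0  0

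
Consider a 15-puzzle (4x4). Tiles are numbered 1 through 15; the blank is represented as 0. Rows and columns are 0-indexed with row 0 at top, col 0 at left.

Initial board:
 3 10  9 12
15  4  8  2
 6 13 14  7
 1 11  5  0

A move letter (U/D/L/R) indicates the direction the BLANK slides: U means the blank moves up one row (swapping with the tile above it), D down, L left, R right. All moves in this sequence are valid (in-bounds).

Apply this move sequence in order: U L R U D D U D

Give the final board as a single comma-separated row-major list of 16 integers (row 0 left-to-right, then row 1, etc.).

Answer: 3, 10, 9, 12, 15, 4, 8, 2, 6, 13, 14, 7, 1, 11, 5, 0

Derivation:
After move 1 (U):
 3 10  9 12
15  4  8  2
 6 13 14  0
 1 11  5  7

After move 2 (L):
 3 10  9 12
15  4  8  2
 6 13  0 14
 1 11  5  7

After move 3 (R):
 3 10  9 12
15  4  8  2
 6 13 14  0
 1 11  5  7

After move 4 (U):
 3 10  9 12
15  4  8  0
 6 13 14  2
 1 11  5  7

After move 5 (D):
 3 10  9 12
15  4  8  2
 6 13 14  0
 1 11  5  7

After move 6 (D):
 3 10  9 12
15  4  8  2
 6 13 14  7
 1 11  5  0

After move 7 (U):
 3 10  9 12
15  4  8  2
 6 13 14  0
 1 11  5  7

After move 8 (D):
 3 10  9 12
15  4  8  2
 6 13 14  7
 1 11  5  0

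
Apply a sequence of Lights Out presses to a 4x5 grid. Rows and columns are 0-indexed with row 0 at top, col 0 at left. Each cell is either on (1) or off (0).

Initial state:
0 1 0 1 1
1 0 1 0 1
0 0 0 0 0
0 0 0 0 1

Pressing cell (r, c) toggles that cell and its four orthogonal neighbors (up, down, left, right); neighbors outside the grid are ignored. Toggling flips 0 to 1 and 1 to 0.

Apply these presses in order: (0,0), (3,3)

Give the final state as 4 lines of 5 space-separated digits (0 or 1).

Answer: 1 0 0 1 1
0 0 1 0 1
0 0 0 1 0
0 0 1 1 0

Derivation:
After press 1 at (0,0):
1 0 0 1 1
0 0 1 0 1
0 0 0 0 0
0 0 0 0 1

After press 2 at (3,3):
1 0 0 1 1
0 0 1 0 1
0 0 0 1 0
0 0 1 1 0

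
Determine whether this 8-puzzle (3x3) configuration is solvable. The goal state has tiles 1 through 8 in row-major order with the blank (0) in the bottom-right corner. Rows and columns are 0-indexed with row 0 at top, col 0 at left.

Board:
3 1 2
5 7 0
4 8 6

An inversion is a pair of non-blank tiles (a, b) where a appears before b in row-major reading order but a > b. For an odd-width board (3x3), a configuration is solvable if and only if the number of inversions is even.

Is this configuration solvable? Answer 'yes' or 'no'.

Answer: yes

Derivation:
Inversions (pairs i<j in row-major order where tile[i] > tile[j] > 0): 6
6 is even, so the puzzle is solvable.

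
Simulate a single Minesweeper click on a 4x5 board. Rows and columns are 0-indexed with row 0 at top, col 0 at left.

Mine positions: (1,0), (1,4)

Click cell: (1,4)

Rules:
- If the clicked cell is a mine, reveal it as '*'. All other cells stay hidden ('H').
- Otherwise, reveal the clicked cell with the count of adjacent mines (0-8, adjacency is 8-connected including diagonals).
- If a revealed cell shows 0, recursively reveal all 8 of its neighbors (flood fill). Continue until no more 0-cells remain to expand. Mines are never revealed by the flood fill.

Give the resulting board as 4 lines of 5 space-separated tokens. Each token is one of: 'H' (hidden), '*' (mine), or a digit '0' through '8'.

H H H H H
H H H H *
H H H H H
H H H H H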